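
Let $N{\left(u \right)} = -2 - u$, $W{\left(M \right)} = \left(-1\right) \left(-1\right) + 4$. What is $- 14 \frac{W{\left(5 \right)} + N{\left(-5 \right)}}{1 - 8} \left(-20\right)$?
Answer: $-320$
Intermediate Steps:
$W{\left(M \right)} = 5$ ($W{\left(M \right)} = 1 + 4 = 5$)
$- 14 \frac{W{\left(5 \right)} + N{\left(-5 \right)}}{1 - 8} \left(-20\right) = - 14 \frac{5 - -3}{1 - 8} \left(-20\right) = - 14 \frac{5 + \left(-2 + 5\right)}{-7} \left(-20\right) = - 14 \left(5 + 3\right) \left(- \frac{1}{7}\right) \left(-20\right) = - 14 \cdot 8 \left(- \frac{1}{7}\right) \left(-20\right) = \left(-14\right) \left(- \frac{8}{7}\right) \left(-20\right) = 16 \left(-20\right) = -320$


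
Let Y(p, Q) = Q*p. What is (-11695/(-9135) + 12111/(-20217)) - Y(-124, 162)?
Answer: 247334916386/12312153 ≈ 20089.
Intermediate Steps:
(-11695/(-9135) + 12111/(-20217)) - Y(-124, 162) = (-11695/(-9135) + 12111/(-20217)) - 162*(-124) = (-11695*(-1/9135) + 12111*(-1/20217)) - 1*(-20088) = (2339/1827 - 4037/6739) + 20088 = 8386922/12312153 + 20088 = 247334916386/12312153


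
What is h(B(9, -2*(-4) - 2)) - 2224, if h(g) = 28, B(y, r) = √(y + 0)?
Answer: -2196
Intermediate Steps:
B(y, r) = √y
h(B(9, -2*(-4) - 2)) - 2224 = 28 - 2224 = -2196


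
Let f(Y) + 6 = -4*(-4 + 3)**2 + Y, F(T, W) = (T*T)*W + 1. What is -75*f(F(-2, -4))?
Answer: 1875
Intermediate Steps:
F(T, W) = 1 + W*T**2 (F(T, W) = T**2*W + 1 = W*T**2 + 1 = 1 + W*T**2)
f(Y) = -10 + Y (f(Y) = -6 + (-4*(-4 + 3)**2 + Y) = -6 + (-4*(-1)**2 + Y) = -6 + (-4*1 + Y) = -6 + (-4 + Y) = -10 + Y)
-75*f(F(-2, -4)) = -75*(-10 + (1 - 4*(-2)**2)) = -75*(-10 + (1 - 4*4)) = -75*(-10 + (1 - 16)) = -75*(-10 - 15) = -75*(-25) = 1875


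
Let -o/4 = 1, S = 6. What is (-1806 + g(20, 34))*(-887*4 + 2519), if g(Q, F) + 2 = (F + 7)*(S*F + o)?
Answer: -6577368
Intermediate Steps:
o = -4 (o = -4*1 = -4)
g(Q, F) = -2 + (-4 + 6*F)*(7 + F) (g(Q, F) = -2 + (F + 7)*(6*F - 4) = -2 + (7 + F)*(-4 + 6*F) = -2 + (-4 + 6*F)*(7 + F))
(-1806 + g(20, 34))*(-887*4 + 2519) = (-1806 + (-30 + 6*34² + 38*34))*(-887*4 + 2519) = (-1806 + (-30 + 6*1156 + 1292))*(-3548 + 2519) = (-1806 + (-30 + 6936 + 1292))*(-1029) = (-1806 + 8198)*(-1029) = 6392*(-1029) = -6577368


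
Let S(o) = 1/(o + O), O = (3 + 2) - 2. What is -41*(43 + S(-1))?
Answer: -3567/2 ≈ -1783.5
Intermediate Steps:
O = 3 (O = 5 - 2 = 3)
S(o) = 1/(3 + o) (S(o) = 1/(o + 3) = 1/(3 + o))
-41*(43 + S(-1)) = -41*(43 + 1/(3 - 1)) = -41*(43 + 1/2) = -41*(43 + ½) = -41*87/2 = -3567/2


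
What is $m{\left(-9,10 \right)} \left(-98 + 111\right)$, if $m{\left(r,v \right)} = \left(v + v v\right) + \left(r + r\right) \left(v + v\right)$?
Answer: $-3250$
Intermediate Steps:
$m{\left(r,v \right)} = v + v^{2} + 4 r v$ ($m{\left(r,v \right)} = \left(v + v^{2}\right) + 2 r 2 v = \left(v + v^{2}\right) + 4 r v = v + v^{2} + 4 r v$)
$m{\left(-9,10 \right)} \left(-98 + 111\right) = 10 \left(1 + 10 + 4 \left(-9\right)\right) \left(-98 + 111\right) = 10 \left(1 + 10 - 36\right) 13 = 10 \left(-25\right) 13 = \left(-250\right) 13 = -3250$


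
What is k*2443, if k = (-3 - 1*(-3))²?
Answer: 0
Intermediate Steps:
k = 0 (k = (-3 + 3)² = 0² = 0)
k*2443 = 0*2443 = 0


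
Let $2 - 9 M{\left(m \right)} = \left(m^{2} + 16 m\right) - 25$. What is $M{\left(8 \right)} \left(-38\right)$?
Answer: $\frac{2090}{3} \approx 696.67$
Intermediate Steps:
$M{\left(m \right)} = 3 - \frac{16 m}{9} - \frac{m^{2}}{9}$ ($M{\left(m \right)} = \frac{2}{9} - \frac{\left(m^{2} + 16 m\right) - 25}{9} = \frac{2}{9} - \frac{-25 + m^{2} + 16 m}{9} = \frac{2}{9} - \left(- \frac{25}{9} + \frac{m^{2}}{9} + \frac{16 m}{9}\right) = 3 - \frac{16 m}{9} - \frac{m^{2}}{9}$)
$M{\left(8 \right)} \left(-38\right) = \left(3 - \frac{128}{9} - \frac{8^{2}}{9}\right) \left(-38\right) = \left(3 - \frac{128}{9} - \frac{64}{9}\right) \left(-38\right) = \left(- \frac{55}{3}\right) \left(-38\right) = \frac{2090}{3}$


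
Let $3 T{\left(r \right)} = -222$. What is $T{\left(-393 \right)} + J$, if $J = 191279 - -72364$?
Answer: $263569$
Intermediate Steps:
$T{\left(r \right)} = -74$ ($T{\left(r \right)} = \frac{1}{3} \left(-222\right) = -74$)
$J = 263643$ ($J = 191279 + 72364 = 263643$)
$T{\left(-393 \right)} + J = -74 + 263643 = 263569$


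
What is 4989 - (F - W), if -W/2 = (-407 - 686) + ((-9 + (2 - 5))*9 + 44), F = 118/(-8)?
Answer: 29271/4 ≈ 7317.8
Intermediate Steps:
F = -59/4 (F = -1/8*118 = -59/4 ≈ -14.750)
W = 2314 (W = -2*((-407 - 686) + ((-9 + (2 - 5))*9 + 44)) = -2*(-1093 + ((-9 - 3)*9 + 44)) = -2*(-1093 + (-12*9 + 44)) = -2*(-1093 + (-108 + 44)) = -2*(-1093 - 64) = -2*(-1157) = 2314)
4989 - (F - W) = 4989 - (-59/4 - 1*2314) = 4989 - (-59/4 - 2314) = 4989 - 1*(-9315/4) = 4989 + 9315/4 = 29271/4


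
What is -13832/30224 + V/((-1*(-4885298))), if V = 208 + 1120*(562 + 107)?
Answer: -2807557289/9228327922 ≈ -0.30423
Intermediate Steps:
V = 749488 (V = 208 + 1120*669 = 208 + 749280 = 749488)
-13832/30224 + V/((-1*(-4885298))) = -13832/30224 + 749488/((-1*(-4885298))) = -13832*1/30224 + 749488/4885298 = -1729/3778 + 749488*(1/4885298) = -1729/3778 + 374744/2442649 = -2807557289/9228327922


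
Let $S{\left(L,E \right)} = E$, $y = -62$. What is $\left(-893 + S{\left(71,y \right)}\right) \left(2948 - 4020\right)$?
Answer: $1023760$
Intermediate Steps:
$\left(-893 + S{\left(71,y \right)}\right) \left(2948 - 4020\right) = \left(-893 - 62\right) \left(2948 - 4020\right) = \left(-955\right) \left(-1072\right) = 1023760$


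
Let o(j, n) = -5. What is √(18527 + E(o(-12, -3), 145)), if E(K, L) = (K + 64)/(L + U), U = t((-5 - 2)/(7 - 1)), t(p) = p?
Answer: √13798640765/863 ≈ 136.12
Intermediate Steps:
U = -7/6 (U = (-5 - 2)/(7 - 1) = -7/6 ≈ -1.1667)
E(K, L) = (64 + K)/(-7/6 + L) (E(K, L) = (K + 64)/(L - 7/6) = (64 + K)/(-7/6 + L))
√(18527 + E(o(-12, -3), 145)) = √(18527 + 6*(64 - 5)/(-7 + 6*145)) = √(18527 + 6*59/(-7 + 870)) = √(18527 + 6*59/863) = √(18527 + 6*(1/863)*59) = √(18527 + 354/863) = √(15989155/863) = √13798640765/863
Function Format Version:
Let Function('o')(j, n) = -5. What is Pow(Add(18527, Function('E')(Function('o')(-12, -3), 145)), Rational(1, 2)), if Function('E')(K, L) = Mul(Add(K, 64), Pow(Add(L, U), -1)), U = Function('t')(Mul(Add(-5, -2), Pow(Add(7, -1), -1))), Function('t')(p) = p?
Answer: Mul(Rational(1, 863), Pow(13798640765, Rational(1, 2))) ≈ 136.12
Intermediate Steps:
U = Rational(-7, 6) (U = Mul(Add(-5, -2), Pow(Add(7, -1), -1)) = Mul(-7, Pow(6, -1)) = Mul(-7, Rational(1, 6)) = Rational(-7, 6) ≈ -1.1667)
Function('E')(K, L) = Mul(Pow(Add(Rational(-7, 6), L), -1), Add(64, K)) (Function('E')(K, L) = Mul(Add(K, 64), Pow(Add(L, Rational(-7, 6)), -1)) = Mul(Add(64, K), Pow(Add(Rational(-7, 6), L), -1)) = Mul(Pow(Add(Rational(-7, 6), L), -1), Add(64, K)))
Pow(Add(18527, Function('E')(Function('o')(-12, -3), 145)), Rational(1, 2)) = Pow(Add(18527, Mul(6, Pow(Add(-7, Mul(6, 145)), -1), Add(64, -5))), Rational(1, 2)) = Pow(Add(18527, Mul(6, Pow(Add(-7, 870), -1), 59)), Rational(1, 2)) = Pow(Add(18527, Mul(6, Pow(863, -1), 59)), Rational(1, 2)) = Pow(Add(18527, Mul(6, Rational(1, 863), 59)), Rational(1, 2)) = Pow(Add(18527, Rational(354, 863)), Rational(1, 2)) = Pow(Rational(15989155, 863), Rational(1, 2)) = Mul(Rational(1, 863), Pow(13798640765, Rational(1, 2)))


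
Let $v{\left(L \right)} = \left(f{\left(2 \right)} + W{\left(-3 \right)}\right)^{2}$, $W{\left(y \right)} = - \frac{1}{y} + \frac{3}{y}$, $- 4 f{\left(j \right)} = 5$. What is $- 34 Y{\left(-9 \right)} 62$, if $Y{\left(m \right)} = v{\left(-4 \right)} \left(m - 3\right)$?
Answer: $\frac{278783}{3} \approx 92928.0$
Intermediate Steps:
$f{\left(j \right)} = - \frac{5}{4}$ ($f{\left(j \right)} = \left(- \frac{1}{4}\right) 5 = - \frac{5}{4}$)
$W{\left(y \right)} = \frac{2}{y}$
$v{\left(L \right)} = \frac{529}{144}$ ($v{\left(L \right)} = \left(- \frac{5}{4} + \frac{2}{-3}\right)^{2} = \left(- \frac{5}{4} + 2 \left(- \frac{1}{3}\right)\right)^{2} = \left(- \frac{5}{4} - \frac{2}{3}\right)^{2} = \left(- \frac{23}{12}\right)^{2} = \frac{529}{144}$)
$Y{\left(m \right)} = - \frac{529}{48} + \frac{529 m}{144}$ ($Y{\left(m \right)} = \frac{529 \left(m - 3\right)}{144} = \frac{529 \left(-3 + m\right)}{144} = - \frac{529}{48} + \frac{529 m}{144}$)
$- 34 Y{\left(-9 \right)} 62 = - 34 \left(- \frac{529}{48} + \frac{529}{144} \left(-9\right)\right) 62 = - 34 \left(- \frac{529}{48} - \frac{529}{16}\right) 62 = \left(-34\right) \left(- \frac{529}{12}\right) 62 = \frac{8993}{6} \cdot 62 = \frac{278783}{3}$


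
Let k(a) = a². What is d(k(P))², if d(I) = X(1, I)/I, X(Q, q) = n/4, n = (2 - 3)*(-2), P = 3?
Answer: 1/324 ≈ 0.0030864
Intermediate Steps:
n = 2 (n = -1*(-2) = 2)
X(Q, q) = ½ (X(Q, q) = 2/4 = 2*(¼) = ½)
d(I) = 1/(2*I)
d(k(P))² = (1/(2*(3²)))² = ((½)/9)² = ((½)*(⅑))² = (1/18)² = 1/324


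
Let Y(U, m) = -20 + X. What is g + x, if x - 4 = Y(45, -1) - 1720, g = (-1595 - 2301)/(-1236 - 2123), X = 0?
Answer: -5827328/3359 ≈ -1734.8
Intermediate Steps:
Y(U, m) = -20 (Y(U, m) = -20 + 0 = -20)
g = 3896/3359 (g = -3896/(-3359) = -3896*(-1/3359) = 3896/3359 ≈ 1.1599)
x = -1736 (x = 4 + (-20 - 1720) = 4 - 1740 = -1736)
g + x = 3896/3359 - 1736 = -5827328/3359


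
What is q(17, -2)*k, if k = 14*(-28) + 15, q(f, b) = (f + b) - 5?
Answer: -3770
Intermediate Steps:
q(f, b) = -5 + b + f (q(f, b) = (b + f) - 5 = -5 + b + f)
k = -377 (k = -392 + 15 = -377)
q(17, -2)*k = (-5 - 2 + 17)*(-377) = 10*(-377) = -3770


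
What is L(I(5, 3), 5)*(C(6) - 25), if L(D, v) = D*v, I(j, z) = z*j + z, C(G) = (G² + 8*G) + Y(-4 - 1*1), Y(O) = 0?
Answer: 5310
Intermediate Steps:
C(G) = G² + 8*G (C(G) = (G² + 8*G) + 0 = G² + 8*G)
I(j, z) = z + j*z (I(j, z) = j*z + z = z + j*z)
L(I(5, 3), 5)*(C(6) - 25) = ((3*(1 + 5))*5)*(6*(8 + 6) - 25) = ((3*6)*5)*(6*14 - 25) = (18*5)*(84 - 25) = 90*59 = 5310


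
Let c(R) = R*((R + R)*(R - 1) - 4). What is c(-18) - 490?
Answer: -12730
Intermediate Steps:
c(R) = R*(-4 + 2*R*(-1 + R)) (c(R) = R*((2*R)*(-1 + R) - 4) = R*(2*R*(-1 + R) - 4) = R*(-4 + 2*R*(-1 + R)))
c(-18) - 490 = 2*(-18)*(-2 + (-18)**2 - 1*(-18)) - 490 = 2*(-18)*(-2 + 324 + 18) - 490 = 2*(-18)*340 - 490 = -12240 - 490 = -12730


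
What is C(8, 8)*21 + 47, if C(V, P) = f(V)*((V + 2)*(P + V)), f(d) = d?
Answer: 26927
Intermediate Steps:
C(V, P) = V*(2 + V)*(P + V) (C(V, P) = V*((V + 2)*(P + V)) = V*((2 + V)*(P + V)) = V*(2 + V)*(P + V))
C(8, 8)*21 + 47 = (8*(8² + 2*8 + 2*8 + 8*8))*21 + 47 = (8*(64 + 16 + 16 + 64))*21 + 47 = (8*160)*21 + 47 = 1280*21 + 47 = 26880 + 47 = 26927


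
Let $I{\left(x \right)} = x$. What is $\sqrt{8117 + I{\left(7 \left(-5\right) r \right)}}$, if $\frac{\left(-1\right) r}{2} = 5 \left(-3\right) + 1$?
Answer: $3 \sqrt{793} \approx 84.481$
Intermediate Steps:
$r = 28$ ($r = - 2 \left(5 \left(-3\right) + 1\right) = - 2 \left(-15 + 1\right) = \left(-2\right) \left(-14\right) = 28$)
$\sqrt{8117 + I{\left(7 \left(-5\right) r \right)}} = \sqrt{8117 + 7 \left(-5\right) 28} = \sqrt{8117 - 980} = \sqrt{7137} = 3 \sqrt{793}$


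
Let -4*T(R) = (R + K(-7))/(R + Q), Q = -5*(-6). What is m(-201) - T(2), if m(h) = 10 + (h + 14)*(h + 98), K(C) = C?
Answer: 2466683/128 ≈ 19271.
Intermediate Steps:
Q = 30
m(h) = 10 + (14 + h)*(98 + h)
T(R) = -(-7 + R)/(4*(30 + R)) (T(R) = -(R - 7)/(4*(R + 30)) = -(-7 + R)/(4*(30 + R)))
m(-201) - T(2) = (1382 + (-201)² + 112*(-201)) - (7 - 1*2)/(4*(30 + 2)) = (1382 + 40401 - 22512) - (7 - 2)/(4*32) = 19271 - 5/(4*32) = 19271 - 1*5/128 = 19271 - 5/128 = 2466683/128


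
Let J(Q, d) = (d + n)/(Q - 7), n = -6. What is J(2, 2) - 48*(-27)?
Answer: 6484/5 ≈ 1296.8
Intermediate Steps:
J(Q, d) = (-6 + d)/(-7 + Q) (J(Q, d) = (d - 6)/(Q - 7) = (-6 + d)/(-7 + Q))
J(2, 2) - 48*(-27) = (-6 + 2)/(-7 + 2) - 48*(-27) = -4/(-5) + 1296 = -⅕*(-4) + 1296 = ⅘ + 1296 = 6484/5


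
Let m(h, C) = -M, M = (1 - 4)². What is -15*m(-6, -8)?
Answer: 135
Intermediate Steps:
M = 9 (M = (-3)² = 9)
m(h, C) = -9 (m(h, C) = -1*9 = -9)
-15*m(-6, -8) = -15*(-9) = 135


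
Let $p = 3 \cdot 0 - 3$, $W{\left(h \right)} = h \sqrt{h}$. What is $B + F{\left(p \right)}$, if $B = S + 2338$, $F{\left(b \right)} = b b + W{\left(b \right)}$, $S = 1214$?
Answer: $3561 - 3 i \sqrt{3} \approx 3561.0 - 5.1962 i$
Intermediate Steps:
$W{\left(h \right)} = h^{\frac{3}{2}}$
$p = -3$ ($p = 0 - 3 = -3$)
$F{\left(b \right)} = b^{2} + b^{\frac{3}{2}}$ ($F{\left(b \right)} = b b + b^{\frac{3}{2}} = b^{2} + b^{\frac{3}{2}}$)
$B = 3552$ ($B = 1214 + 2338 = 3552$)
$B + F{\left(p \right)} = 3552 + \left(\left(-3\right)^{2} + \left(-3\right)^{\frac{3}{2}}\right) = 3552 + \left(9 - 3 i \sqrt{3}\right) = 3561 - 3 i \sqrt{3}$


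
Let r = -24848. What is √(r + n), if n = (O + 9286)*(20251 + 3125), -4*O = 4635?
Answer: 2*√47489437 ≈ 13783.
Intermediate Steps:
O = -4635/4 (O = -¼*4635 = -4635/4 ≈ -1158.8)
n = 189982596 (n = (-4635/4 + 9286)*(20251 + 3125) = (32509/4)*23376 = 189982596)
√(r + n) = √(-24848 + 189982596) = √189957748 = 2*√47489437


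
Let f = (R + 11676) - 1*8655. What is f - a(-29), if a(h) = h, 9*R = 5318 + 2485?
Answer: 3917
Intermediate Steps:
R = 867 (R = (5318 + 2485)/9 = (⅑)*7803 = 867)
f = 3888 (f = (867 + 11676) - 1*8655 = 12543 - 8655 = 3888)
f - a(-29) = 3888 - 1*(-29) = 3888 + 29 = 3917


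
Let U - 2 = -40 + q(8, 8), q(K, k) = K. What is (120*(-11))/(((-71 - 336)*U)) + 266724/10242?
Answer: 545990/21053 ≈ 25.934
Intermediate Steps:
U = -30 (U = 2 + (-40 + 8) = 2 - 32 = -30)
(120*(-11))/(((-71 - 336)*U)) + 266724/10242 = (120*(-11))/(((-71 - 336)*(-30))) + 266724/10242 = -1320/((-407*(-30))) + 266724*(1/10242) = -1320/12210 + 14818/569 = -1320*1/12210 + 14818/569 = -4/37 + 14818/569 = 545990/21053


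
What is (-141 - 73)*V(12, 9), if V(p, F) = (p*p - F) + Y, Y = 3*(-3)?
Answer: -26964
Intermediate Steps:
Y = -9
V(p, F) = -9 + p² - F (V(p, F) = (p*p - F) - 9 = (p² - F) - 9 = -9 + p² - F)
(-141 - 73)*V(12, 9) = (-141 - 73)*(-9 + 12² - 1*9) = -214*(-9 + 144 - 9) = -214*126 = -26964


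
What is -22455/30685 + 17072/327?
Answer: 103302307/2006799 ≈ 51.476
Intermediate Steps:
-22455/30685 + 17072/327 = -22455*1/30685 + 17072*(1/327) = -4491/6137 + 17072/327 = 103302307/2006799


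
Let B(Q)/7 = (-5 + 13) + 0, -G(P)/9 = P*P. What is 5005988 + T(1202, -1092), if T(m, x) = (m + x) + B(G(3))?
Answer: 5006154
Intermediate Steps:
G(P) = -9*P² (G(P) = -9*P*P = -9*P²)
B(Q) = 56 (B(Q) = 7*((-5 + 13) + 0) = 7*(8 + 0) = 7*8 = 56)
T(m, x) = 56 + m + x (T(m, x) = (m + x) + 56 = 56 + m + x)
5005988 + T(1202, -1092) = 5005988 + (56 + 1202 - 1092) = 5005988 + 166 = 5006154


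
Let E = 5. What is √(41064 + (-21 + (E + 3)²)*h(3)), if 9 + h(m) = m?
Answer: 3*√4534 ≈ 202.00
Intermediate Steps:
h(m) = -9 + m
√(41064 + (-21 + (E + 3)²)*h(3)) = √(41064 + (-21 + (5 + 3)²)*(-9 + 3)) = √(41064 + (-21 + 8²)*(-6)) = √(41064 + (-21 + 64)*(-6)) = √(41064 + 43*(-6)) = √(41064 - 258) = √40806 = 3*√4534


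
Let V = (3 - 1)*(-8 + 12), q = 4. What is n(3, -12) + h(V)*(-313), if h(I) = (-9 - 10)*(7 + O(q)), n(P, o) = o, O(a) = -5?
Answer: 11882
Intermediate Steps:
V = 8 (V = 2*4 = 8)
h(I) = -38 (h(I) = (-9 - 10)*(7 - 5) = -19*2 = -38)
n(3, -12) + h(V)*(-313) = -12 - 38*(-313) = -12 + 11894 = 11882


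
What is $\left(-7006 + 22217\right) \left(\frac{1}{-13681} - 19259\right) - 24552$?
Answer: $- \frac{4008166378092}{13681} \approx -2.9297 \cdot 10^{8}$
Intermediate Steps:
$\left(-7006 + 22217\right) \left(\frac{1}{-13681} - 19259\right) - 24552 = 15211 \left(- \frac{1}{13681} - 19259\right) - 24552 = 15211 \left(- \frac{263482380}{13681}\right) - 24552 = - \frac{4007830482180}{13681} - 24552 = - \frac{4008166378092}{13681}$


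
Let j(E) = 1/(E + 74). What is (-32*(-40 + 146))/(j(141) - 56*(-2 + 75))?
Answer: 729280/878919 ≈ 0.82975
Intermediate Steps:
j(E) = 1/(74 + E)
(-32*(-40 + 146))/(j(141) - 56*(-2 + 75)) = (-32*(-40 + 146))/(1/(74 + 141) - 56*(-2 + 75)) = (-32*106)/(1/215 - 56*73) = -3392/(1/215 - 1*4088) = -3392/(1/215 - 4088) = -3392/(-878919/215) = -3392*(-215/878919) = 729280/878919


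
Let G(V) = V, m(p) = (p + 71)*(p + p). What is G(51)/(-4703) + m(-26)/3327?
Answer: -3724899/5215627 ≈ -0.71418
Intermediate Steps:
m(p) = 2*p*(71 + p) (m(p) = (71 + p)*(2*p) = 2*p*(71 + p))
G(51)/(-4703) + m(-26)/3327 = 51/(-4703) + (2*(-26)*(71 - 26))/3327 = 51*(-1/4703) + (2*(-26)*45)*(1/3327) = -51/4703 - 2340*1/3327 = -51/4703 - 780/1109 = -3724899/5215627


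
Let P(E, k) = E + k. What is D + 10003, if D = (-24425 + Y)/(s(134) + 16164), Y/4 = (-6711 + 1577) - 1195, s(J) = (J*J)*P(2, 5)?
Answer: 1418935827/141856 ≈ 10003.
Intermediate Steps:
s(J) = 7*J² (s(J) = (J*J)*(2 + 5) = J²*7 = 7*J²)
Y = -25316 (Y = 4*((-6711 + 1577) - 1195) = 4*(-5134 - 1195) = 4*(-6329) = -25316)
D = -49741/141856 (D = (-24425 - 25316)/(7*134² + 16164) = -49741/(7*17956 + 16164) = -49741/(125692 + 16164) = -49741/141856 ≈ -0.35064)
D + 10003 = -49741/141856 + 10003 = 1418935827/141856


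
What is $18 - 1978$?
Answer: $-1960$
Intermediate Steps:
$18 - 1978 = -1960$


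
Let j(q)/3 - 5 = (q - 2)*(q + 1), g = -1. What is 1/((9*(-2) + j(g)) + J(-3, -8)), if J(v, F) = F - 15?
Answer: -1/26 ≈ -0.038462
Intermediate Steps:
J(v, F) = -15 + F
j(q) = 15 + 3*(1 + q)*(-2 + q) (j(q) = 15 + 3*((q - 2)*(q + 1)) = 15 + 3*((-2 + q)*(1 + q)) = 15 + 3*((1 + q)*(-2 + q)) = 15 + 3*(1 + q)*(-2 + q))
1/((9*(-2) + j(g)) + J(-3, -8)) = 1/((9*(-2) + (9 - 3*(-1) + 3*(-1)²)) + (-15 - 8)) = 1/((-18 + (9 + 3 + 3*1)) - 23) = 1/((-18 + (9 + 3 + 3)) - 23) = 1/((-18 + 15) - 23) = 1/(-3 - 23) = 1/(-26) = -1/26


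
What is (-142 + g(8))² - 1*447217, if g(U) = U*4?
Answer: -435117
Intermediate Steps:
g(U) = 4*U
(-142 + g(8))² - 1*447217 = (-142 + 4*8)² - 1*447217 = (-142 + 32)² - 447217 = (-110)² - 447217 = 12100 - 447217 = -435117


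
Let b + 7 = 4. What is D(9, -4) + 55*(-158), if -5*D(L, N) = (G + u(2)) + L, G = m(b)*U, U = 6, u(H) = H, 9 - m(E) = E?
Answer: -43533/5 ≈ -8706.6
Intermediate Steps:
b = -3 (b = -7 + 4 = -3)
m(E) = 9 - E
G = 72 (G = (9 - 1*(-3))*6 = (9 + 3)*6 = 12*6 = 72)
D(L, N) = -74/5 - L/5 (D(L, N) = -((72 + 2) + L)/5 = -(74 + L)/5 = -74/5 - L/5)
D(9, -4) + 55*(-158) = (-74/5 - ⅕*9) + 55*(-158) = (-74/5 - 9/5) - 8690 = -83/5 - 8690 = -43533/5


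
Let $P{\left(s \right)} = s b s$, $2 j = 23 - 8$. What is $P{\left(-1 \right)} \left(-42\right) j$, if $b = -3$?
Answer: $945$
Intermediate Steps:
$j = \frac{15}{2}$ ($j = \frac{23 - 8}{2} = \frac{1}{2} \cdot 15 = \frac{15}{2} \approx 7.5$)
$P{\left(s \right)} = - 3 s^{2}$ ($P{\left(s \right)} = s \left(-3\right) s = - 3 s s = - 3 s^{2}$)
$P{\left(-1 \right)} \left(-42\right) j = - 3 \left(-1\right)^{2} \left(-42\right) \frac{15}{2} = \left(-3\right) 1 \left(-42\right) \frac{15}{2} = \left(-3\right) \left(-42\right) \frac{15}{2} = 126 \cdot \frac{15}{2} = 945$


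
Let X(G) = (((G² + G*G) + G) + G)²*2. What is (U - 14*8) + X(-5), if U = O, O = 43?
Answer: 3131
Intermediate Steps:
U = 43
X(G) = 2*(2*G + 2*G²)² (X(G) = (((G² + G²) + G) + G)²*2 = ((2*G² + G) + G)²*2 = ((G + 2*G²) + G)²*2 = (2*G + 2*G²)²*2 = 2*(2*G + 2*G²)²)
(U - 14*8) + X(-5) = (43 - 14*8) + 8*(-5)²*(1 - 5)² = (43 - 112) + 8*25*(-4)² = -69 + 8*25*16 = -69 + 3200 = 3131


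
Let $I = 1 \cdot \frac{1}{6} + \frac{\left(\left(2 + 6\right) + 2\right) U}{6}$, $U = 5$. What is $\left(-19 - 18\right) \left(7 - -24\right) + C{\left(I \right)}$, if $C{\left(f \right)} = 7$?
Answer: $-1140$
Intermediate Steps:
$I = \frac{17}{2}$ ($I = 1 \cdot \frac{1}{6} + \frac{\left(\left(2 + 6\right) + 2\right) 5}{6} = 1 \cdot \frac{1}{6} + \left(8 + 2\right) 5 \cdot \frac{1}{6} = \frac{1}{6} + 10 \cdot 5 \cdot \frac{1}{6} = \frac{1}{6} + 50 \cdot \frac{1}{6} = \frac{1}{6} + \frac{25}{3} = \frac{17}{2} \approx 8.5$)
$\left(-19 - 18\right) \left(7 - -24\right) + C{\left(I \right)} = \left(-19 - 18\right) \left(7 - -24\right) + 7 = \left(-19 - 18\right) \left(7 + 24\right) + 7 = \left(-37\right) 31 + 7 = -1147 + 7 = -1140$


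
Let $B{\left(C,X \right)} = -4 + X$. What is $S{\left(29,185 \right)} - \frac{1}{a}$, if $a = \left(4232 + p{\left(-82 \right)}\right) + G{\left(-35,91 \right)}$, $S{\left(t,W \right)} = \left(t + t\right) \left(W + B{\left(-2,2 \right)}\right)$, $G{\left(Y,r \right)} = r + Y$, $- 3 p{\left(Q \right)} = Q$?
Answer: $\frac{137408841}{12946} \approx 10614.0$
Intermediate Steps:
$p{\left(Q \right)} = - \frac{Q}{3}$
$G{\left(Y,r \right)} = Y + r$
$S{\left(t,W \right)} = 2 t \left(-2 + W\right)$ ($S{\left(t,W \right)} = \left(t + t\right) \left(W + \left(-4 + 2\right)\right) = 2 t \left(W - 2\right) = 2 t \left(-2 + W\right)$)
$a = \frac{12946}{3}$ ($a = \left(4232 - - \frac{82}{3}\right) + \left(-35 + 91\right) = \left(4232 + \frac{82}{3}\right) + 56 = \frac{12778}{3} + 56 = \frac{12946}{3} \approx 4315.3$)
$S{\left(29,185 \right)} - \frac{1}{a} = 2 \cdot 29 \left(-2 + 185\right) - \frac{1}{\frac{12946}{3}} = 2 \cdot 29 \cdot 183 - \frac{3}{12946} = 10614 - \frac{3}{12946} = \frac{137408841}{12946}$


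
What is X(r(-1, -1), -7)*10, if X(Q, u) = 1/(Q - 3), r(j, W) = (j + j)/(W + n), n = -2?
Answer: -30/7 ≈ -4.2857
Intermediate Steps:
r(j, W) = 2*j/(-2 + W) (r(j, W) = (j + j)/(W - 2) = (2*j)/(-2 + W) = 2*j/(-2 + W))
X(Q, u) = 1/(-3 + Q)
X(r(-1, -1), -7)*10 = 10/(-3 + 2*(-1)/(-2 - 1)) = 10/(-3 + 2*(-1)/(-3)) = 10/(-3 + 2*(-1)*(-⅓)) = 10/(-3 + ⅔) = 10/(-7/3) = -3/7*10 = -30/7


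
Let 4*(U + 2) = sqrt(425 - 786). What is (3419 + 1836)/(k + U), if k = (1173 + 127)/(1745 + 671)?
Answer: -280265966/901085 - 910626338*I/901085 ≈ -311.03 - 1010.6*I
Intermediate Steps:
k = 325/604 (k = 1300/2416 = 1300*(1/2416) = 325/604 ≈ 0.53808)
U = -2 + 19*I/4 (U = -2 + sqrt(425 - 786)/4 = -2 + sqrt(-361)/4 = -2 + (19*I)/4 = -2 + 19*I/4 ≈ -2.0 + 4.75*I)
(3419 + 1836)/(k + U) = (3419 + 1836)/(325/604 + (-2 + 19*I/4)) = 5255/(-883/604 + 19*I/4) = 5255*(182408*(-883/604 - 19*I/4)/4505425) = 191710808*(-883/604 - 19*I/4)/901085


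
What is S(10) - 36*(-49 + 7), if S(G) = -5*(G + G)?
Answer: 1412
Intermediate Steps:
S(G) = -10*G
S(10) - 36*(-49 + 7) = -10*10 - 36*(-49 + 7) = -100 - 36*(-42) = -100 + 1512 = 1412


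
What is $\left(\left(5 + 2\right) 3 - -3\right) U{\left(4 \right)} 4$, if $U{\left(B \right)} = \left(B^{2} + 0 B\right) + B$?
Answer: $1920$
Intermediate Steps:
$U{\left(B \right)} = B + B^{2}$ ($U{\left(B \right)} = \left(B^{2} + 0\right) + B = B^{2} + B = B + B^{2}$)
$\left(\left(5 + 2\right) 3 - -3\right) U{\left(4 \right)} 4 = \left(\left(5 + 2\right) 3 - -3\right) 4 \left(1 + 4\right) 4 = \left(7 \cdot 3 + 3\right) 4 \cdot 5 \cdot 4 = \left(21 + 3\right) 20 \cdot 4 = 24 \cdot 20 \cdot 4 = 480 \cdot 4 = 1920$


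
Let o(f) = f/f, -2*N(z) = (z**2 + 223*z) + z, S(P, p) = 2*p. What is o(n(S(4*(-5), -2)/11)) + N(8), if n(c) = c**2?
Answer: -927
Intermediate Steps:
N(z) = -112*z - z**2/2 (N(z) = -((z**2 + 223*z) + z)/2 = -(z**2 + 224*z)/2 = -112*z - z**2/2)
o(f) = 1
o(n(S(4*(-5), -2)/11)) + N(8) = 1 - 1/2*8*(224 + 8) = 1 - 1/2*8*232 = 1 - 928 = -927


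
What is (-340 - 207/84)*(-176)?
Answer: 421916/7 ≈ 60274.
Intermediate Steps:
(-340 - 207/84)*(-176) = (-340 - 207*1/84)*(-176) = (-340 - 69/28)*(-176) = -9589/28*(-176) = 421916/7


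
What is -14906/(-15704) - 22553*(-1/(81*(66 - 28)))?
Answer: 5263855/636012 ≈ 8.2764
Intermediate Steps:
-14906/(-15704) - 22553*(-1/(81*(66 - 28))) = -14906*(-1/15704) - 22553/((-81*38)) = 7453/7852 - 22553/(-3078) = 7453/7852 - 22553*(-1/3078) = 7453/7852 + 1187/162 = 5263855/636012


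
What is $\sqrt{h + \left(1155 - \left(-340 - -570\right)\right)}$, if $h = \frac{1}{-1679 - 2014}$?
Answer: $\frac{2 \sqrt{3153844158}}{3693} \approx 30.414$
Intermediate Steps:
$h = - \frac{1}{3693}$ ($h = \frac{1}{-1679 - 2014} = \frac{1}{-3693} = - \frac{1}{3693} \approx -0.00027078$)
$\sqrt{h + \left(1155 - \left(-340 - -570\right)\right)} = \sqrt{- \frac{1}{3693} + \left(1155 - \left(-340 - -570\right)\right)} = \sqrt{- \frac{1}{3693} + \left(1155 - \left(-340 + 570\right)\right)} = \sqrt{- \frac{1}{3693} + \left(1155 - 230\right)} = \sqrt{- \frac{1}{3693} + 925} = \sqrt{\frac{3416024}{3693}} = \frac{2 \sqrt{3153844158}}{3693}$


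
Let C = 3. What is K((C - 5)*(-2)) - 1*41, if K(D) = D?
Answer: -37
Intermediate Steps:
K((C - 5)*(-2)) - 1*41 = (3 - 5)*(-2) - 1*41 = -2*(-2) - 41 = 4 - 41 = -37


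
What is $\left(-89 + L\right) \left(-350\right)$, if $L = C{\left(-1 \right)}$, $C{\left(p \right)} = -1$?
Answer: $31500$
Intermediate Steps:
$L = -1$
$\left(-89 + L\right) \left(-350\right) = \left(-89 - 1\right) \left(-350\right) = \left(-90\right) \left(-350\right) = 31500$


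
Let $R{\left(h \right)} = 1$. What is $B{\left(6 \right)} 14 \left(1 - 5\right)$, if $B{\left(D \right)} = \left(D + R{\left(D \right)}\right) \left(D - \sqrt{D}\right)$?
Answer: $-2352 + 392 \sqrt{6} \approx -1391.8$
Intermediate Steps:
$B{\left(D \right)} = \left(1 + D\right) \left(D - \sqrt{D}\right)$ ($B{\left(D \right)} = \left(D + 1\right) \left(D - \sqrt{D}\right) = \left(1 + D\right) \left(D - \sqrt{D}\right)$)
$B{\left(6 \right)} 14 \left(1 - 5\right) = \left(6 + 6^{2} - \sqrt{6} - 6^{\frac{3}{2}}\right) 14 \left(1 - 5\right) = \left(6 + 36 - \sqrt{6} - 6 \sqrt{6}\right) 14 \left(-4\right) = \left(6 + 36 - \sqrt{6} - 6 \sqrt{6}\right) \left(-56\right) = \left(42 - 7 \sqrt{6}\right) \left(-56\right) = -2352 + 392 \sqrt{6}$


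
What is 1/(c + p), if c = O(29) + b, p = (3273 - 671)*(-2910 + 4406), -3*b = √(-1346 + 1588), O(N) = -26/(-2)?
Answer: 35033445/136371363173983 + 33*√2/136371363173983 ≈ 2.5690e-7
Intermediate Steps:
O(N) = 13 (O(N) = -26*(-½) = 13)
b = -11*√2/3 (b = -√(-1346 + 1588)/3 = -11*√2/3 ≈ -5.1854)
p = 3892592 (p = 2602*1496 = 3892592)
c = 13 - 11*√2/3 ≈ 7.8146
1/(c + p) = 1/((13 - 11*√2/3) + 3892592) = 1/(3892605 - 11*√2/3)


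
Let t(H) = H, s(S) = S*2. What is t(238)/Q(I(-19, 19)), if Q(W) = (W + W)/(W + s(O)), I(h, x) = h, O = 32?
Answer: -5355/19 ≈ -281.84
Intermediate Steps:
s(S) = 2*S
Q(W) = 2*W/(64 + W) (Q(W) = (W + W)/(W + 2*32) = (2*W)/(W + 64) = (2*W)/(64 + W) = 2*W/(64 + W))
t(238)/Q(I(-19, 19)) = 238/((2*(-19)/(64 - 19))) = 238/((2*(-19)/45)) = 238/((2*(-19)*(1/45))) = 238/(-38/45) = 238*(-45/38) = -5355/19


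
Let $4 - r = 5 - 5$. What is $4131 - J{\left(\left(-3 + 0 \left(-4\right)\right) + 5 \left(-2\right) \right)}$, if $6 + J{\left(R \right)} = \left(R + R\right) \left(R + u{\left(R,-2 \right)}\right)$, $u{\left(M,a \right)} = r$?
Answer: $3903$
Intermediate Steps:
$r = 4$ ($r = 4 - \left(5 - 5\right) = 4 - 0 = 4 + 0 = 4$)
$u{\left(M,a \right)} = 4$
$J{\left(R \right)} = -6 + 2 R \left(4 + R\right)$ ($J{\left(R \right)} = -6 + \left(R + R\right) \left(R + 4\right) = -6 + 2 R \left(4 + R\right)$)
$4131 - J{\left(\left(-3 + 0 \left(-4\right)\right) + 5 \left(-2\right) \right)} = 4131 - \left(-6 + 2 \left(\left(-3 + 0 \left(-4\right)\right) + 5 \left(-2\right)\right)^{2} + 8 \left(\left(-3 + 0 \left(-4\right)\right) + 5 \left(-2\right)\right)\right) = 4131 - \left(-6 + 2 \left(\left(-3 + 0\right) - 10\right)^{2} + 8 \left(\left(-3 + 0\right) - 10\right)\right) = 4131 - \left(-6 + 2 \left(-3 - 10\right)^{2} + 8 \left(-3 - 10\right)\right) = 4131 - \left(-6 + 2 \left(-13\right)^{2} + 8 \left(-13\right)\right) = 4131 - \left(-6 + 2 \cdot 169 - 104\right) = 4131 - \left(-6 + 338 - 104\right) = 4131 - 228 = 3903$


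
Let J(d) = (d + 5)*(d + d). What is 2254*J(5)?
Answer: 225400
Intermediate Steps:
J(d) = 2*d*(5 + d) (J(d) = (5 + d)*(2*d) = 2*d*(5 + d))
2254*J(5) = 2254*(2*5*(5 + 5)) = 2254*(2*5*10) = 2254*100 = 225400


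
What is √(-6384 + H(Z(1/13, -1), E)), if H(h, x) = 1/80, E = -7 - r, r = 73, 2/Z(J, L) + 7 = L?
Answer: I*√2553595/20 ≈ 79.9*I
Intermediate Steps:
Z(J, L) = 2/(-7 + L)
E = -80 (E = -7 - 1*73 = -7 - 73 = -80)
H(h, x) = 1/80
√(-6384 + H(Z(1/13, -1), E)) = √(-6384 + 1/80) = √(-510719/80) = I*√2553595/20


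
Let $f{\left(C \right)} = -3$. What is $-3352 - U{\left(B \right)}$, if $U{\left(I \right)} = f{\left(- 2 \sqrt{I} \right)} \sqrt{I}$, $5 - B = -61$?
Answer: $-3352 + 3 \sqrt{66} \approx -3327.6$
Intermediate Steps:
$B = 66$ ($B = 5 - -61 = 5 + 61 = 66$)
$U{\left(I \right)} = - 3 \sqrt{I}$
$-3352 - U{\left(B \right)} = -3352 - - 3 \sqrt{66} = -3352 + 3 \sqrt{66}$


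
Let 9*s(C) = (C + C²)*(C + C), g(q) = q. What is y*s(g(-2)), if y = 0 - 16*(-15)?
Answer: -640/3 ≈ -213.33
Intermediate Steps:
y = 240 (y = 0 + 240 = 240)
s(C) = 2*C*(C + C²)/9 (s(C) = ((C + C²)*(C + C))/9 = ((C + C²)*(2*C))/9 = (2*C*(C + C²))/9 = 2*C*(C + C²)/9)
y*s(g(-2)) = 240*((2/9)*(-2)²*(1 - 2)) = 240*((2/9)*4*(-1)) = 240*(-8/9) = -640/3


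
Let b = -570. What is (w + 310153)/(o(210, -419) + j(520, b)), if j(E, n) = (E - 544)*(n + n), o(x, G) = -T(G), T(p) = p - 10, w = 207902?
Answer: 172685/9263 ≈ 18.642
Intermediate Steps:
T(p) = -10 + p
o(x, G) = 10 - G (o(x, G) = -(-10 + G) = 10 - G)
j(E, n) = 2*n*(-544 + E) (j(E, n) = (-544 + E)*(2*n) = 2*n*(-544 + E))
(w + 310153)/(o(210, -419) + j(520, b)) = (207902 + 310153)/((10 - 1*(-419)) + 2*(-570)*(-544 + 520)) = 518055/((10 + 419) + 2*(-570)*(-24)) = 518055/(429 + 27360) = 518055/27789 = 518055*(1/27789) = 172685/9263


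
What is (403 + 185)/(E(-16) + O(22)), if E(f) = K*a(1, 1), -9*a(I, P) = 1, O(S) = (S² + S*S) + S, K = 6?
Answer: 63/106 ≈ 0.59434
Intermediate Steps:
O(S) = S + 2*S² (O(S) = (S² + S²) + S = 2*S² + S = S + 2*S²)
a(I, P) = -⅑ (a(I, P) = -⅑*1 = -⅑)
E(f) = -⅔ (E(f) = 6*(-⅑) = -⅔)
(403 + 185)/(E(-16) + O(22)) = (403 + 185)/(-⅔ + 22*(1 + 2*22)) = 588/(-⅔ + 22*(1 + 44)) = 588/(-⅔ + 22*45) = 588/(-⅔ + 990) = 588/(2968/3) = 588*(3/2968) = 63/106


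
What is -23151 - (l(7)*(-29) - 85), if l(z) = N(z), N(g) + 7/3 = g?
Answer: -68792/3 ≈ -22931.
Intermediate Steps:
N(g) = -7/3 + g
l(z) = -7/3 + z
-23151 - (l(7)*(-29) - 85) = -23151 - ((-7/3 + 7)*(-29) - 85) = -23151 - ((14/3)*(-29) - 85) = -23151 - (-406/3 - 85) = -23151 - 1*(-661/3) = -23151 + 661/3 = -68792/3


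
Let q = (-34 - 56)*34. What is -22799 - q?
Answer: -19739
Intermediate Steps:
q = -3060 (q = -90*34 = -3060)
-22799 - q = -22799 - 1*(-3060) = -22799 + 3060 = -19739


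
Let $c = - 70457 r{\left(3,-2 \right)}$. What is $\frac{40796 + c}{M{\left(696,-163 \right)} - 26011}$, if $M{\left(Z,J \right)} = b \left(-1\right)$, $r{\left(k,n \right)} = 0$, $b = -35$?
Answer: $- \frac{10199}{6494} \approx -1.5705$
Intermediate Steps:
$M{\left(Z,J \right)} = 35$ ($M{\left(Z,J \right)} = \left(-35\right) \left(-1\right) = 35$)
$c = 0$ ($c = \left(-70457\right) 0 = 0$)
$\frac{40796 + c}{M{\left(696,-163 \right)} - 26011} = \frac{40796 + 0}{35 - 26011} = \frac{40796}{-25976} = 40796 \left(- \frac{1}{25976}\right) = - \frac{10199}{6494}$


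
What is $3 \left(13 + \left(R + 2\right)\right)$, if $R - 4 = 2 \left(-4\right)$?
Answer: $33$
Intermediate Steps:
$R = -4$ ($R = 4 + 2 \left(-4\right) = 4 - 8 = -4$)
$3 \left(13 + \left(R + 2\right)\right) = 3 \left(13 + \left(-4 + 2\right)\right) = 3 \left(13 - 2\right) = 3 \cdot 11 = 33$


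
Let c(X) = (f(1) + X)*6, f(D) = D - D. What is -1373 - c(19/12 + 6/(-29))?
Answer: -80113/58 ≈ -1381.3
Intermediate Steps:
f(D) = 0
c(X) = 6*X (c(X) = (0 + X)*6 = X*6 = 6*X)
-1373 - c(19/12 + 6/(-29)) = -1373 - 6*(19/12 + 6/(-29)) = -1373 - 6*(19*(1/12) + 6*(-1/29)) = -1373 - 6*(19/12 - 6/29) = -1373 - 6*479/348 = -1373 - 1*479/58 = -1373 - 479/58 = -80113/58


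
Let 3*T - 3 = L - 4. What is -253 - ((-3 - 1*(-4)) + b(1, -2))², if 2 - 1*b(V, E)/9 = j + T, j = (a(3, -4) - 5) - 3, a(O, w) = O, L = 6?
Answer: -2654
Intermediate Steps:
j = -5 (j = (3 - 5) - 3 = -2 - 3 = -5)
T = 5/3 (T = 1 + (6 - 4)/3 = 1 + (⅓)*2 = 1 + ⅔ = 5/3 ≈ 1.6667)
b(V, E) = 48 (b(V, E) = 18 - 9*(-5 + 5/3) = 18 - 9*(-10/3) = 18 + 30 = 48)
-253 - ((-3 - 1*(-4)) + b(1, -2))² = -253 - ((-3 - 1*(-4)) + 48)² = -253 - ((-3 + 4) + 48)² = -253 - (1 + 48)² = -253 - 1*49² = -253 - 1*2401 = -253 - 2401 = -2654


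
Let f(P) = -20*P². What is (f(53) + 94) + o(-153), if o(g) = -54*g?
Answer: -47824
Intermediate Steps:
(f(53) + 94) + o(-153) = (-20*53² + 94) - 54*(-153) = (-20*2809 + 94) + 8262 = (-56180 + 94) + 8262 = -56086 + 8262 = -47824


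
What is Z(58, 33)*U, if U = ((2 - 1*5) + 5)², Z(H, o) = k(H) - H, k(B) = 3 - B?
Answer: -452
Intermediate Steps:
Z(H, o) = 3 - 2*H (Z(H, o) = (3 - H) - H = 3 - 2*H)
U = 4 (U = ((2 - 5) + 5)² = (-3 + 5)² = 2² = 4)
Z(58, 33)*U = (3 - 2*58)*4 = (3 - 116)*4 = -113*4 = -452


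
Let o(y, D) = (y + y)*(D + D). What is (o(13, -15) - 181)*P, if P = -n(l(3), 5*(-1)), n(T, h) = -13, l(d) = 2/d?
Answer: -12493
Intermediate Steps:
o(y, D) = 4*D*y (o(y, D) = (2*y)*(2*D) = 4*D*y)
P = 13 (P = -1*(-13) = 13)
(o(13, -15) - 181)*P = (4*(-15)*13 - 181)*13 = (-780 - 181)*13 = -961*13 = -12493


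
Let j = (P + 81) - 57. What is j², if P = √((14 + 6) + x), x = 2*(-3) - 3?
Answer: (24 + √11)² ≈ 746.20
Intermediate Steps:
x = -9 (x = -6 - 3 = -9)
P = √11 (P = √((14 + 6) - 9) = √(20 - 9) = √11 ≈ 3.3166)
j = 24 + √11 (j = (√11 + 81) - 57 = (81 + √11) - 57 = 24 + √11 ≈ 27.317)
j² = (24 + √11)²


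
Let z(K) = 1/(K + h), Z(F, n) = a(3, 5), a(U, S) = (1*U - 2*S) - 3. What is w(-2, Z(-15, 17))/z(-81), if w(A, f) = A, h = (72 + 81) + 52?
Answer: -248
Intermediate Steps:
a(U, S) = -3 + U - 2*S (a(U, S) = (U - 2*S) - 3 = -3 + U - 2*S)
Z(F, n) = -10 (Z(F, n) = -3 + 3 - 2*5 = -3 + 3 - 10 = -10)
h = 205 (h = 153 + 52 = 205)
z(K) = 1/(205 + K) (z(K) = 1/(K + 205) = 1/(205 + K))
w(-2, Z(-15, 17))/z(-81) = -2/(1/(205 - 81)) = -2/(1/124) = -2/1/124 = -2*124 = -248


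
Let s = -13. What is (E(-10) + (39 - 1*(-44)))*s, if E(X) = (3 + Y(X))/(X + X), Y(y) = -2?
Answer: -21567/20 ≈ -1078.3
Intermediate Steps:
E(X) = 1/(2*X) (E(X) = (3 - 2)/(X + X) = 1/(2*X))
(E(-10) + (39 - 1*(-44)))*s = ((½)/(-10) + (39 - 1*(-44)))*(-13) = ((½)*(-⅒) + (39 + 44))*(-13) = (-1/20 + 83)*(-13) = (1659/20)*(-13) = -21567/20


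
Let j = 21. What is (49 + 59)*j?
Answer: 2268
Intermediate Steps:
(49 + 59)*j = (49 + 59)*21 = 108*21 = 2268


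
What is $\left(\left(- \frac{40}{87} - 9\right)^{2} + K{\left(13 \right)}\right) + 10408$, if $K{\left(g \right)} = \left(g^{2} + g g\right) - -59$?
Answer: $\frac{82460374}{7569} \approx 10894.0$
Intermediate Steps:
$K{\left(g \right)} = 59 + 2 g^{2}$ ($K{\left(g \right)} = \left(g^{2} + g^{2}\right) + 59 = 2 g^{2} + 59 = 59 + 2 g^{2}$)
$\left(\left(- \frac{40}{87} - 9\right)^{2} + K{\left(13 \right)}\right) + 10408 = \left(\left(- \frac{40}{87} - 9\right)^{2} + \left(59 + 2 \cdot 13^{2}\right)\right) + 10408 = \left(\left(\left(-40\right) \frac{1}{87} - 9\right)^{2} + \left(59 + 2 \cdot 169\right)\right) + 10408 = \left(\left(- \frac{40}{87} - 9\right)^{2} + \left(59 + 338\right)\right) + 10408 = \left(\left(- \frac{823}{87}\right)^{2} + 397\right) + 10408 = \left(\frac{677329}{7569} + 397\right) + 10408 = \frac{3682222}{7569} + 10408 = \frac{82460374}{7569}$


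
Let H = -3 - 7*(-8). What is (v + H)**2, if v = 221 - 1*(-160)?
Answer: 188356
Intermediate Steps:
H = 53 (H = -3 + 56 = 53)
v = 381 (v = 221 + 160 = 381)
(v + H)**2 = (381 + 53)**2 = 434**2 = 188356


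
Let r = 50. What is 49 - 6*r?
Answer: -251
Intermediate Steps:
49 - 6*r = 49 - 6*50 = 49 - 300 = -251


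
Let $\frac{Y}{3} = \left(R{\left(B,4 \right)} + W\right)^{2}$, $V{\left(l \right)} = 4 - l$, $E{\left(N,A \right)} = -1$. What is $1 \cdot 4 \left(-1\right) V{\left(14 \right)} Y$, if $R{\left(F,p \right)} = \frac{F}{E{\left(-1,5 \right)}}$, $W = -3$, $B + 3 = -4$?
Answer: $1920$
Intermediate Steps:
$B = -7$ ($B = -3 - 4 = -7$)
$R{\left(F,p \right)} = - F$ ($R{\left(F,p \right)} = \frac{F}{-1} = F \left(-1\right) = - F$)
$Y = 48$ ($Y = 3 \left(\left(-1\right) \left(-7\right) - 3\right)^{2} = 3 \left(7 - 3\right)^{2} = 3 \cdot 4^{2} = 3 \cdot 16 = 48$)
$1 \cdot 4 \left(-1\right) V{\left(14 \right)} Y = 1 \cdot 4 \left(-1\right) \left(4 - 14\right) 48 = 4 \left(-1\right) \left(4 - 14\right) 48 = \left(-4\right) \left(-10\right) 48 = 40 \cdot 48 = 1920$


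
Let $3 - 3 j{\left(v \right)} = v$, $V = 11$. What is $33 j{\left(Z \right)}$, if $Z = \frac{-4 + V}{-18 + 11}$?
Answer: $44$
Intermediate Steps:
$Z = -1$ ($Z = \frac{-4 + 11}{-18 + 11} = \frac{7}{-7} = 7 \left(- \frac{1}{7}\right) = -1$)
$j{\left(v \right)} = 1 - \frac{v}{3}$
$33 j{\left(Z \right)} = 33 \left(1 - - \frac{1}{3}\right) = 33 \left(1 + \frac{1}{3}\right) = 33 \cdot \frac{4}{3} = 44$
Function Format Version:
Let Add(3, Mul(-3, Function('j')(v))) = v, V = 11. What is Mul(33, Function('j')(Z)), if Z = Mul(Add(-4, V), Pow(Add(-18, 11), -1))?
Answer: 44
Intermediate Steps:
Z = -1 (Z = Mul(Add(-4, 11), Pow(Add(-18, 11), -1)) = Mul(7, Pow(-7, -1)) = Mul(7, Rational(-1, 7)) = -1)
Function('j')(v) = Add(1, Mul(Rational(-1, 3), v))
Mul(33, Function('j')(Z)) = Mul(33, Add(1, Mul(Rational(-1, 3), -1))) = Mul(33, Add(1, Rational(1, 3))) = Mul(33, Rational(4, 3)) = 44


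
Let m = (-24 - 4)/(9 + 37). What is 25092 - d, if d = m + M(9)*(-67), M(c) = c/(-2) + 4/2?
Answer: 1146555/46 ≈ 24925.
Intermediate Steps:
m = -14/23 (m = -28/46 = -28*1/46 = -14/23 ≈ -0.60870)
M(c) = 2 - c/2 (M(c) = c*(-½) + 4*(½) = -c/2 + 2 = 2 - c/2)
d = 7677/46 (d = -14/23 + (2 - ½*9)*(-67) = -14/23 + (2 - 9/2)*(-67) = -14/23 - 5/2*(-67) = -14/23 + 335/2 = 7677/46 ≈ 166.89)
25092 - d = 25092 - 1*7677/46 = 25092 - 7677/46 = 1146555/46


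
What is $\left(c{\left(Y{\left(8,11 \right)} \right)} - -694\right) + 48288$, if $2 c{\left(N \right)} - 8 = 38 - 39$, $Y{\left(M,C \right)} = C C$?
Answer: $\frac{97971}{2} \approx 48986.0$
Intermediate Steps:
$Y{\left(M,C \right)} = C^{2}$
$c{\left(N \right)} = \frac{7}{2}$ ($c{\left(N \right)} = 4 + \frac{38 - 39}{2} = 4 + \frac{1}{2} \left(-1\right) = 4 - \frac{1}{2} = \frac{7}{2}$)
$\left(c{\left(Y{\left(8,11 \right)} \right)} - -694\right) + 48288 = \left(\frac{7}{2} - -694\right) + 48288 = \left(\frac{7}{2} + 694\right) + 48288 = \frac{1395}{2} + 48288 = \frac{97971}{2}$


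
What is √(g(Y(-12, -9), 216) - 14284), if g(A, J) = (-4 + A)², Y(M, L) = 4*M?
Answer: 2*I*√2895 ≈ 107.61*I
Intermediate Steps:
√(g(Y(-12, -9), 216) - 14284) = √((-4 + 4*(-12))² - 14284) = √((-4 - 48)² - 14284) = √((-52)² - 14284) = √(2704 - 14284) = √(-11580) = 2*I*√2895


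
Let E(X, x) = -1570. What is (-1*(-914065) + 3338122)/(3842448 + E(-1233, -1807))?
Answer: 4252187/3840878 ≈ 1.1071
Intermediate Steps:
(-1*(-914065) + 3338122)/(3842448 + E(-1233, -1807)) = (-1*(-914065) + 3338122)/(3842448 - 1570) = (914065 + 3338122)/3840878 = 4252187*(1/3840878) = 4252187/3840878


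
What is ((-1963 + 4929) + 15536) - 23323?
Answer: -4821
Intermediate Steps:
((-1963 + 4929) + 15536) - 23323 = (2966 + 15536) - 23323 = 18502 - 23323 = -4821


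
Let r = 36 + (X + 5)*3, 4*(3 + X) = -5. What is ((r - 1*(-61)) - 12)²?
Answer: 121801/16 ≈ 7612.6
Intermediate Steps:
X = -17/4 (X = -3 + (¼)*(-5) = -3 - 5/4 = -17/4 ≈ -4.2500)
r = 153/4 (r = 36 + (-17/4 + 5)*3 = 36 + (¾)*3 = 36 + 9/4 = 153/4 ≈ 38.250)
((r - 1*(-61)) - 12)² = ((153/4 - 1*(-61)) - 12)² = ((153/4 + 61) - 12)² = (397/4 - 12)² = (349/4)² = 121801/16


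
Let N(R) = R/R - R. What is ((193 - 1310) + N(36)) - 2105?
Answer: -3257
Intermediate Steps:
N(R) = 1 - R
((193 - 1310) + N(36)) - 2105 = ((193 - 1310) + (1 - 1*36)) - 2105 = (-1117 + (1 - 36)) - 2105 = (-1117 - 35) - 2105 = -1152 - 2105 = -3257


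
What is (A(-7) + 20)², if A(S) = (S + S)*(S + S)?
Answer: 46656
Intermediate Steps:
A(S) = 4*S² (A(S) = (2*S)*(2*S) = 4*S²)
(A(-7) + 20)² = (4*(-7)² + 20)² = (4*49 + 20)² = (196 + 20)² = 216² = 46656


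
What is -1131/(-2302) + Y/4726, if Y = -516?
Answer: 2078637/5439626 ≈ 0.38213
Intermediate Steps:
-1131/(-2302) + Y/4726 = -1131/(-2302) - 516/4726 = -1131*(-1/2302) - 516*1/4726 = 1131/2302 - 258/2363 = 2078637/5439626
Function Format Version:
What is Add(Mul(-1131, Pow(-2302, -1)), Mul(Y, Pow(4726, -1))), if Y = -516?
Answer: Rational(2078637, 5439626) ≈ 0.38213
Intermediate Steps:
Add(Mul(-1131, Pow(-2302, -1)), Mul(Y, Pow(4726, -1))) = Add(Mul(-1131, Pow(-2302, -1)), Mul(-516, Pow(4726, -1))) = Add(Mul(-1131, Rational(-1, 2302)), Mul(-516, Rational(1, 4726))) = Add(Rational(1131, 2302), Rational(-258, 2363)) = Rational(2078637, 5439626)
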